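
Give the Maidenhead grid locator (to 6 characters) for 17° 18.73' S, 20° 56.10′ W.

Add 180° to longitude and 90° to latitude: 159.0650, 72.6878.
Field: 159.0650/20 → 7 → H, 72.6878/10 → 7 → H; chars HH.
Square: 19.0650/2 → 9, 2.6878/1 → 2; chars 92.
Subsquare: 1.0650/0.0833333 → 12 → m, 0.6878/0.0416667 → 16 → q; chars mq.

HH92mq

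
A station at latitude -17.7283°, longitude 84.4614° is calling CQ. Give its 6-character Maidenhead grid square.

Shift to the Maidenhead origin (180°W, 90°S): lon 264.4614, lat 72.2717.
Field: 264.4614/20 → 13 → N, 72.2717/10 → 7 → H; chars NH.
Square: 4.4614/2 → 2, 2.2717/1 → 2; chars 22.
Subsquare: 0.4614/0.0833333 → 5 → f, 0.2717/0.0416667 → 6 → g; chars fg.

NH22fg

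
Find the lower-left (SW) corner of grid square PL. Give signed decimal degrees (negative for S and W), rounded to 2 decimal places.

20.00, 120.00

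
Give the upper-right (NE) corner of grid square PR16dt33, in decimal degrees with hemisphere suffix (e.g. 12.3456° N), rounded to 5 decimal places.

Field P=15, R=17: +15·20° lon, +17·10° lat → SW at lon 120°, lat 80°.
Square 1, 6: +1·2° lon, +6·1° lat → SW at lon 122°, lat 86°.
Subsquare d=3, t=19: +3·0.0833333° lon, +19·0.0416667° lat → SW at lon 122.25°, lat 86.7917°.
Extended square 3, 3: +3·0.00833333° lon, +3·0.00416667° lat → SW at lon 122.275°, lat 86.8042°.
Cell spans 0.00833333° lon × 0.00416667° lat. NE corner is SW corner plus one full cell.
latitude 86.80833° N, longitude 122.28333° E.

86.80833° N, 122.28333° E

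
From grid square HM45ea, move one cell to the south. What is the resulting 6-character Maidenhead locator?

HM44ex

Latitude subsquare a = 0; −1 → -1, wraps to 23 = x, carry into square.
Latitude square 5; −1 → 4.
The longitude characters are unchanged.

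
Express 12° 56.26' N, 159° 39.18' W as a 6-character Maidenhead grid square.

BK02ew

Add 180° to longitude and 90° to latitude: 20.3470, 102.9377.
Field (20°×10°, letters A–R): lon ⌊20.3470/20⌋ = 1 → B; lat ⌊102.9377/10⌋ = 10 → K.
Square (2°×1°, digits 0–9): lon ⌊0.3470/2⌋ = 0; lat ⌊2.9377/1⌋ = 2.
Subsquare (5′×2.5′, letters a–x): lon ⌊0.3470/0.0833333⌋ = 4 → e; lat ⌊0.9377/0.0416667⌋ = 22 → w.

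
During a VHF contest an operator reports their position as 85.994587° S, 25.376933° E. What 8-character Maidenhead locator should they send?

Offset from 180°W / 90°S: lon 205.37693°, lat 4.00541°.
Field (20°×10°, letters A–R): lon ⌊205.37693/20⌋ = 10 → K; lat ⌊4.00541/10⌋ = 0 → A.
Square (2°×1°, digits 0–9): lon ⌊5.37693/2⌋ = 2; lat ⌊4.00541/1⌋ = 4.
Subsquare (5′×2.5′, letters a–x): lon ⌊1.37693/0.0833333⌋ = 16 → q; lat ⌊0.00541/0.0416667⌋ = 0 → a.
Extended square (30″×15″, digits 0–9): lon ⌊0.04360/0.00833333⌋ = 5; lat ⌊0.00541/0.00416667⌋ = 1.

KA24qa51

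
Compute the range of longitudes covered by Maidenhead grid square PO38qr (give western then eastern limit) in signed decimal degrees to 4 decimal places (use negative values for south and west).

Field P=15, O=14: +15·20° lon, +14·10° lat → SW at lon 120°, lat 50°.
Square 3, 8: +3·2° lon, +8·1° lat → SW at lon 126°, lat 58°.
Subsquare q=16, r=17: +16·0.0833333° lon, +17·0.0416667° lat → SW at lon 127.333°, lat 58.7083°.
Cell spans 0.0833333° lon × 0.0416667° lat.
west 127.3333, east 127.4167.

127.3333, 127.4167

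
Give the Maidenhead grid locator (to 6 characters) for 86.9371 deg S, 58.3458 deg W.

Shift to the Maidenhead origin (180°W, 90°S): lon 121.6542, lat 3.0629.
Field: 121.6542/20 → 6 → G, 3.0629/10 → 0 → A; chars GA.
Square: 1.6542/2 → 0, 3.0629/1 → 3; chars 03.
Subsquare: 1.6542/0.0833333 → 19 → t, 0.0629/0.0416667 → 1 → b; chars tb.

GA03tb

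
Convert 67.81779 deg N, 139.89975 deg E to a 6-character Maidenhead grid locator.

PP97wt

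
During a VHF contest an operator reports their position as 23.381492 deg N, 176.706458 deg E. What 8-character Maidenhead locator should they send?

RL83ij41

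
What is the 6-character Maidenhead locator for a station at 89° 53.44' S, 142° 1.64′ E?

Shift to the Maidenhead origin (180°W, 90°S): lon 322.0273, lat 0.1093.
Field (20°×10°, letters A–R): 322.0273/20 → 16 → Q, 0.1093/10 → 0 → A; chars QA.
Square (2°×1°, digits 0–9): 2.0273/2 → 1, 0.1093/1 → 0; chars 10.
Subsquare (5′×2.5′, letters a–x): 0.0273/0.0833333 → 0 → a, 0.1093/0.0416667 → 2 → c; chars ac.

QA10ac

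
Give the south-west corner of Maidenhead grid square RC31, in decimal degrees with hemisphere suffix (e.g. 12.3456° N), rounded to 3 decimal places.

69.000° S, 166.000° E

Field R=17, C=2: +17·20° lon, +2·10° lat → SW at lon 160°, lat -70°.
Square 3, 1: +3·2° lon, +1·1° lat → SW at lon 166°, lat -69°.
latitude 69.000° S, longitude 166.000° E.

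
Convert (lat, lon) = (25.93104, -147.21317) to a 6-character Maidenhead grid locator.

BL65jw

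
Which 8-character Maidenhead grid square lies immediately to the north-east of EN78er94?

EN78fr05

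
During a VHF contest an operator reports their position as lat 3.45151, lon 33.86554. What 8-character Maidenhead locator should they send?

KJ63wk38

Shift to the Maidenhead origin (180°W, 90°S): lon 213.86554, lat 93.45151.
Field: 213.86554/20 → 10 → K, 93.45151/10 → 9 → J; chars KJ.
Square: 13.86554/2 → 6, 3.45151/1 → 3; chars 63.
Subsquare: 1.86554/0.0833333 → 22 → w, 0.45151/0.0416667 → 10 → k; chars wk.
Extended square: 0.03221/0.00833333 → 3, 0.03484/0.00416667 → 8; chars 38.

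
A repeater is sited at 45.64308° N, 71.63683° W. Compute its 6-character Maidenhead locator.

FN45ep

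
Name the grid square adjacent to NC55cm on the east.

Longitude subsquare c = 2; +1 → 3 = d.
The latitude characters are unchanged.

NC55dm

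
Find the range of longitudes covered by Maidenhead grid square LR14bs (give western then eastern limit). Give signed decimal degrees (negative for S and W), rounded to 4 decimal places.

42.0833, 42.1667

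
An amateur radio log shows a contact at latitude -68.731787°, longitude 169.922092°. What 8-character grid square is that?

RC41xg04

Shift to the Maidenhead origin (180°W, 90°S): lon 349.92209, lat 21.26821.
Field (20°×10°, letters A–R): lon ⌊349.92209/20⌋ = 17 → R; lat ⌊21.26821/10⌋ = 2 → C.
Square (2°×1°, digits 0–9): lon ⌊9.92209/2⌋ = 4; lat ⌊1.26821/1⌋ = 1.
Subsquare (5′×2.5′, letters a–x): lon ⌊1.92209/0.0833333⌋ = 23 → x; lat ⌊0.26821/0.0416667⌋ = 6 → g.
Extended square (30″×15″, digits 0–9): lon ⌊0.00543/0.00833333⌋ = 0; lat ⌊0.01821/0.00416667⌋ = 4.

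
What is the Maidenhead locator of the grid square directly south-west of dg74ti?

Longitude subsquare t = 19; −1 → 18 = s.
Latitude subsquare i = 8; −1 → 7 = h.

DG74sh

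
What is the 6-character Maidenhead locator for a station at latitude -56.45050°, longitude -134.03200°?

CD23xn

Shift to the Maidenhead origin (180°W, 90°S): lon 45.9680, lat 33.5495.
Field: 45.9680/20 → 2 → C, 33.5495/10 → 3 → D; chars CD.
Square: 5.9680/2 → 2, 3.5495/1 → 3; chars 23.
Subsquare: 1.9680/0.0833333 → 23 → x, 0.5495/0.0416667 → 13 → n; chars xn.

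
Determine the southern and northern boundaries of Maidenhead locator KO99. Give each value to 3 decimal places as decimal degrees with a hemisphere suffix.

59.000° N, 60.000° N

Field K=10, O=14: +10·20° lon, +14·10° lat → SW at lon 20°, lat 50°.
Square 9, 9: +9·2° lon, +9·1° lat → SW at lon 38°, lat 59°.
Cell spans 2° lon × 1° lat.
south 59.000° N, north 60.000° N.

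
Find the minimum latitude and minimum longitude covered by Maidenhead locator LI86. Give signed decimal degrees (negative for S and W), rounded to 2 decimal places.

-4.00, 56.00

Field L=11, I=8: +11·20° lon, +8·10° lat → SW at lon 40°, lat -10°.
Square 8, 6: +8·2° lon, +6·1° lat → SW at lon 56°, lat -4°.
latitude -4.00, longitude 56.00.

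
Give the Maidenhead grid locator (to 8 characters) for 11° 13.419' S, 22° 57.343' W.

HH88ms56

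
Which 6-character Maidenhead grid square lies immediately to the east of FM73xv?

FM83av

Longitude subsquare x = 23; +1 → 24, wraps to 0 = a, carry into square.
Longitude square 7; +1 → 8.
The latitude characters are unchanged.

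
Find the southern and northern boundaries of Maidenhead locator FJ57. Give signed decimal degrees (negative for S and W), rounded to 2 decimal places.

Field F=5, J=9: +5·20° lon, +9·10° lat → SW at lon -80°, lat 0°.
Square 5, 7: +5·2° lon, +7·1° lat → SW at lon -70°, lat 7°.
Cell spans 2° lon × 1° lat.
south 7.00, north 8.00.

7.00, 8.00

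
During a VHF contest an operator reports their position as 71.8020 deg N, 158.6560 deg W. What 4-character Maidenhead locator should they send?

Offset from 180°W / 90°S: lon 21.34°, lat 161.80°.
Field: lon ⌊21.34/20⌋ = 1 → B; lat ⌊161.80/10⌋ = 16 → Q.
Square: lon ⌊1.34/2⌋ = 0; lat ⌊1.80/1⌋ = 1.

BQ01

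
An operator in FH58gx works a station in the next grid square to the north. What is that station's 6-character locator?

FH59ga

Latitude subsquare x = 23; +1 → 24, wraps to 0 = a, carry into square.
Latitude square 8; +1 → 9.
The longitude characters are unchanged.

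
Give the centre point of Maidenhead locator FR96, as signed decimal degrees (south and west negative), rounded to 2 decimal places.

86.50, -61.00

Field F=5, R=17: +5·20° lon, +17·10° lat → SW at lon -80°, lat 80°.
Square 9, 6: +9·2° lon, +6·1° lat → SW at lon -62°, lat 86°.
Cell spans 2° lon × 1° lat. Centre is SW corner plus half of each.
latitude 86.50, longitude -61.00.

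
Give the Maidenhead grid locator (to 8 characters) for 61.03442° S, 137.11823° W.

Offset from 180°W / 90°S: lon 42.88177°, lat 28.96558°.
Field: lon ⌊42.88177/20⌋ = 2 → C; lat ⌊28.96558/10⌋ = 2 → C.
Square: lon ⌊2.88177/2⌋ = 1; lat ⌊8.96558/1⌋ = 8.
Subsquare: lon ⌊0.88177/0.0833333⌋ = 10 → k; lat ⌊0.96558/0.0416667⌋ = 23 → x.
Extended square: lon ⌊0.04844/0.00833333⌋ = 5; lat ⌊0.00725/0.00416667⌋ = 1.

CC18kx51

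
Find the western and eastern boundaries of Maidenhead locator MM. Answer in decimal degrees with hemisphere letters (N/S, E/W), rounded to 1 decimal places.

Field M=12, M=12: +12·20° lon, +12·10° lat → SW at lon 60°, lat 30°.
Cell spans 20° lon × 10° lat.
west 60.0° E, east 80.0° E.

60.0° E, 80.0° E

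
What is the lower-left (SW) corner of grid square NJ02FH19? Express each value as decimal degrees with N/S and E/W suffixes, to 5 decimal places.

Field N=13, J=9: +13·20° lon, +9·10° lat → SW at lon 80°, lat 0°.
Square 0, 2: +0·2° lon, +2·1° lat → SW at lon 80°, lat 2°.
Subsquare f=5, h=7: +5·0.0833333° lon, +7·0.0416667° lat → SW at lon 80.4167°, lat 2.29167°.
Extended square 1, 9: +1·0.00833333° lon, +9·0.00416667° lat → SW at lon 80.425°, lat 2.32917°.
latitude 2.32917° N, longitude 80.42500° E.

2.32917° N, 80.42500° E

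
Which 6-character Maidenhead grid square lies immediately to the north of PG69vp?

PG69vq

Latitude subsquare p = 15; +1 → 16 = q.
The longitude characters are unchanged.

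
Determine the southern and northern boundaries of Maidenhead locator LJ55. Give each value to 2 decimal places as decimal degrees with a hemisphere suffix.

5.00° N, 6.00° N

Field L=11, J=9: +11·20° lon, +9·10° lat → SW at lon 40°, lat 0°.
Square 5, 5: +5·2° lon, +5·1° lat → SW at lon 50°, lat 5°.
Cell spans 2° lon × 1° lat.
south 5.00° N, north 6.00° N.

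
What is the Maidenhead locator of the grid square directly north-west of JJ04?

Longitude square 0; −1 → -1, wraps to 9, carry into field.
Longitude field J = 9; −1 → 8 = I.
Latitude square 4; +1 → 5.

IJ95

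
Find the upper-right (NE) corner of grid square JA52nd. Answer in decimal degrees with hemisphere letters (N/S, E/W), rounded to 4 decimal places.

87.8333° S, 11.1667° E

Field J=9, A=0: +9·20° lon, +0·10° lat → SW at lon 0°, lat -90°.
Square 5, 2: +5·2° lon, +2·1° lat → SW at lon 10°, lat -88°.
Subsquare n=13, d=3: +13·0.0833333° lon, +3·0.0416667° lat → SW at lon 11.0833°, lat -87.875°.
Cell spans 0.0833333° lon × 0.0416667° lat. NE corner is SW corner plus one full cell.
latitude 87.8333° S, longitude 11.1667° E.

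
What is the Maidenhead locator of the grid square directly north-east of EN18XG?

Longitude subsquare x = 23; +1 → 24, wraps to 0 = a, carry into square.
Longitude square 1; +1 → 2.
Latitude subsquare g = 6; +1 → 7 = h.

EN28ah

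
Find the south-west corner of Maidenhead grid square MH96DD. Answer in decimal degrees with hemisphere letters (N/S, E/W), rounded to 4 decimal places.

13.8750° S, 78.2500° E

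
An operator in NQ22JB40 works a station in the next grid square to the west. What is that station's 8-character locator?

NQ22jb30

Longitude extended square 4; −1 → 3.
The latitude characters are unchanged.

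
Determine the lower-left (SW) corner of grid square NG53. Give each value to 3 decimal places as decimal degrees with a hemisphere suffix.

27.000° S, 90.000° E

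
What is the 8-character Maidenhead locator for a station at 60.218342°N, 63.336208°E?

MP10qf02

Add 180° to longitude and 90° to latitude: 243.33621, 150.21834.
Field: 243.33621/20 → 12 → M, 150.21834/10 → 15 → P; chars MP.
Square: 3.33621/2 → 1, 0.21834/1 → 0; chars 10.
Subsquare: 1.33621/0.0833333 → 16 → q, 0.21834/0.0416667 → 5 → f; chars qf.
Extended square: 0.00287/0.00833333 → 0, 0.01001/0.00416667 → 2; chars 02.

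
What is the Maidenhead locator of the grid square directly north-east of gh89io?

GH89jp

Longitude subsquare i = 8; +1 → 9 = j.
Latitude subsquare o = 14; +1 → 15 = p.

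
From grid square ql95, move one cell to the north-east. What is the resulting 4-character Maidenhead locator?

RL06

Longitude square 9; +1 → 10, wraps to 0, carry into field.
Longitude field Q = 16; +1 → 17 = R.
Latitude square 5; +1 → 6.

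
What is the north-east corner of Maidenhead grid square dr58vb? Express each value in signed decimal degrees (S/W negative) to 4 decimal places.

Field D=3, R=17: +3·20° lon, +17·10° lat → SW at lon -120°, lat 80°.
Square 5, 8: +5·2° lon, +8·1° lat → SW at lon -110°, lat 88°.
Subsquare v=21, b=1: +21·0.0833333° lon, +1·0.0416667° lat → SW at lon -108.25°, lat 88.0417°.
Cell spans 0.0833333° lon × 0.0416667° lat. NE corner is SW corner plus one full cell.
latitude 88.0833, longitude -108.1667.

88.0833, -108.1667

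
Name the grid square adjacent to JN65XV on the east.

Longitude subsquare x = 23; +1 → 24, wraps to 0 = a, carry into square.
Longitude square 6; +1 → 7.
The latitude characters are unchanged.

JN75av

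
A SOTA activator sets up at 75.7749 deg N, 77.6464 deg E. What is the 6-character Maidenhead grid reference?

Add 180° to longitude and 90° to latitude: 257.6464, 165.7749.
Field: 257.6464/20 → 12 → M, 165.7749/10 → 16 → Q; chars MQ.
Square: 17.6464/2 → 8, 5.7749/1 → 5; chars 85.
Subsquare: 1.6464/0.0833333 → 19 → t, 0.7749/0.0416667 → 18 → s; chars ts.

MQ85ts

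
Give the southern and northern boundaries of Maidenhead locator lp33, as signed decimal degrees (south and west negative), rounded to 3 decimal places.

63.000, 64.000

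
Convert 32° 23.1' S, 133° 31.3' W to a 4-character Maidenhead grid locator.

CF37

Offset from 180°W / 90°S: lon 46.48°, lat 57.62°.
Field (20°×10°, letters A–R): lon ⌊46.48/20⌋ = 2 → C; lat ⌊57.62/10⌋ = 5 → F.
Square (2°×1°, digits 0–9): lon ⌊6.48/2⌋ = 3; lat ⌊7.62/1⌋ = 7.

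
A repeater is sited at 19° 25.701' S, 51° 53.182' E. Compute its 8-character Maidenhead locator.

LH50wn67

Add 180° to longitude and 90° to latitude: 231.88637, 70.57165.
Field: lon ⌊231.88637/20⌋ = 11 → L; lat ⌊70.57165/10⌋ = 7 → H.
Square: lon ⌊11.88637/2⌋ = 5; lat ⌊0.57165/1⌋ = 0.
Subsquare: lon ⌊1.88637/0.0833333⌋ = 22 → w; lat ⌊0.57165/0.0416667⌋ = 13 → n.
Extended square: lon ⌊0.05303/0.00833333⌋ = 6; lat ⌊0.02998/0.00416667⌋ = 7.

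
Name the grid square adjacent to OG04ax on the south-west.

Longitude subsquare a = 0; −1 → -1, wraps to 23 = x, carry into square.
Longitude square 0; −1 → -1, wraps to 9, carry into field.
Longitude field O = 14; −1 → 13 = N.
Latitude subsquare x = 23; −1 → 22 = w.

NG94xw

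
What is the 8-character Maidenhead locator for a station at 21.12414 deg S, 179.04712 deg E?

Shift to the Maidenhead origin (180°W, 90°S): lon 359.04712, lat 68.87586.
Field (20°×10°, letters A–R): lon ⌊359.04712/20⌋ = 17 → R; lat ⌊68.87586/10⌋ = 6 → G.
Square (2°×1°, digits 0–9): lon ⌊19.04712/2⌋ = 9; lat ⌊8.87586/1⌋ = 8.
Subsquare (5′×2.5′, letters a–x): lon ⌊1.04712/0.0833333⌋ = 12 → m; lat ⌊0.87586/0.0416667⌋ = 21 → v.
Extended square (30″×15″, digits 0–9): lon ⌊0.04712/0.00833333⌋ = 5; lat ⌊0.00086/0.00416667⌋ = 0.

RG98mv50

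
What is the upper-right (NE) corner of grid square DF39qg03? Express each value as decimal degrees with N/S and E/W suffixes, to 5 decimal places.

Field D=3, F=5: +3·20° lon, +5·10° lat → SW at lon -120°, lat -40°.
Square 3, 9: +3·2° lon, +9·1° lat → SW at lon -114°, lat -31°.
Subsquare q=16, g=6: +16·0.0833333° lon, +6·0.0416667° lat → SW at lon -112.667°, lat -30.75°.
Extended square 0, 3: +0·0.00833333° lon, +3·0.00416667° lat → SW at lon -112.667°, lat -30.7375°.
Cell spans 0.00833333° lon × 0.00416667° lat. NE corner is SW corner plus one full cell.
latitude 30.73333° S, longitude 112.65833° W.

30.73333° S, 112.65833° W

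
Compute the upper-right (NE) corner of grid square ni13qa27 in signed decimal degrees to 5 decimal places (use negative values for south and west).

-6.96667, 83.35833

Field N=13, I=8: +13·20° lon, +8·10° lat → SW at lon 80°, lat -10°.
Square 1, 3: +1·2° lon, +3·1° lat → SW at lon 82°, lat -7°.
Subsquare q=16, a=0: +16·0.0833333° lon, +0·0.0416667° lat → SW at lon 83.3333°, lat -7°.
Extended square 2, 7: +2·0.00833333° lon, +7·0.00416667° lat → SW at lon 83.35°, lat -6.97083°.
Cell spans 0.00833333° lon × 0.00416667° lat. NE corner is SW corner plus one full cell.
latitude -6.96667, longitude 83.35833.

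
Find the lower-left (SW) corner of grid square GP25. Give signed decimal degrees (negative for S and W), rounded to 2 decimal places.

65.00, -56.00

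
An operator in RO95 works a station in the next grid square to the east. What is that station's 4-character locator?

Longitude square 9; +1 → 10, wraps to 0, carry into field.
Longitude field R = 17; +1 → 18, wraps to 0 = A, wrapping around the antimeridian.
The latitude characters are unchanged.

AO05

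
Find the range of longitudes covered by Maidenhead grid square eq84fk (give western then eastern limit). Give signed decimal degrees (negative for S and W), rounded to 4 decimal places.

-83.5833, -83.5000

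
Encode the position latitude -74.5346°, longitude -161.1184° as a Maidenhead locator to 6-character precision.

AB95kl

Offset from 180°W / 90°S: lon 18.8816°, lat 15.4654°.
Field (20°×10°, letters A–R): lon ⌊18.8816/20⌋ = 0 → A; lat ⌊15.4654/10⌋ = 1 → B.
Square (2°×1°, digits 0–9): lon ⌊18.8816/2⌋ = 9; lat ⌊5.4654/1⌋ = 5.
Subsquare (5′×2.5′, letters a–x): lon ⌊0.8816/0.0833333⌋ = 10 → k; lat ⌊0.4654/0.0416667⌋ = 11 → l.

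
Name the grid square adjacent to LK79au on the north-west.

LK69xv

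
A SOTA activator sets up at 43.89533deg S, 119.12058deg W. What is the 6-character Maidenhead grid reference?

DE06kc

Offset from 180°W / 90°S: lon 60.8794°, lat 46.1047°.
Field: 60.8794/20 → 3 → D, 46.1047/10 → 4 → E; chars DE.
Square: 0.8794/2 → 0, 6.1047/1 → 6; chars 06.
Subsquare: 0.8794/0.0833333 → 10 → k, 0.1047/0.0416667 → 2 → c; chars kc.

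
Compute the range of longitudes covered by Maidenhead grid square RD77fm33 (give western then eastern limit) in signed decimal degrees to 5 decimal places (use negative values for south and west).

174.44167, 174.45000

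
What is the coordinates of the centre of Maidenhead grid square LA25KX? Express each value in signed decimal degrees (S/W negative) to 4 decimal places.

Field L=11, A=0: +11·20° lon, +0·10° lat → SW at lon 40°, lat -90°.
Square 2, 5: +2·2° lon, +5·1° lat → SW at lon 44°, lat -85°.
Subsquare k=10, x=23: +10·0.0833333° lon, +23·0.0416667° lat → SW at lon 44.8333°, lat -84.0417°.
Cell spans 0.0833333° lon × 0.0416667° lat. Centre is SW corner plus half of each.
latitude -84.0208, longitude 44.8750.

-84.0208, 44.8750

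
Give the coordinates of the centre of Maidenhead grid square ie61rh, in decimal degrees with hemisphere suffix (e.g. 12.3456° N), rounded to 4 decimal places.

48.6875° S, 6.5417° W

Field I=8, E=4: +8·20° lon, +4·10° lat → SW at lon -20°, lat -50°.
Square 6, 1: +6·2° lon, +1·1° lat → SW at lon -8°, lat -49°.
Subsquare r=17, h=7: +17·0.0833333° lon, +7·0.0416667° lat → SW at lon -6.58333°, lat -48.7083°.
Cell spans 0.0833333° lon × 0.0416667° lat. Centre is SW corner plus half of each.
latitude 48.6875° S, longitude 6.5417° W.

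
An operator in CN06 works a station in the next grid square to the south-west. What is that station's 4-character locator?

BN95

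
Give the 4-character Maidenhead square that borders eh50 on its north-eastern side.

Longitude square 5; +1 → 6.
Latitude square 0; +1 → 1.

EH61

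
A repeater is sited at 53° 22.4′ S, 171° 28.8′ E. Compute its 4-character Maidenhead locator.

RD56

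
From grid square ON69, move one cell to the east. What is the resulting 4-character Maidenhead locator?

Longitude square 6; +1 → 7.
The latitude characters are unchanged.

ON79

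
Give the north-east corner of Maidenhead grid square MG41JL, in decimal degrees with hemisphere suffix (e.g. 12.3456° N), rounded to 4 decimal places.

28.5000° S, 68.8333° E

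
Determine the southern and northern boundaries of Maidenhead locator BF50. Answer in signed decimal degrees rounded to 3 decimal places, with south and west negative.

-40.000, -39.000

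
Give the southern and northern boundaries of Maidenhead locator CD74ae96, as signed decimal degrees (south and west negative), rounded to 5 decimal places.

-55.80833, -55.80417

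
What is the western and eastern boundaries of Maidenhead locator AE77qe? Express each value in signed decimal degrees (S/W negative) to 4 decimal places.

-164.6667, -164.5833

Field A=0, E=4: +0·20° lon, +4·10° lat → SW at lon -180°, lat -50°.
Square 7, 7: +7·2° lon, +7·1° lat → SW at lon -166°, lat -43°.
Subsquare q=16, e=4: +16·0.0833333° lon, +4·0.0416667° lat → SW at lon -164.667°, lat -42.8333°.
Cell spans 0.0833333° lon × 0.0416667° lat.
west -164.6667, east -164.5833.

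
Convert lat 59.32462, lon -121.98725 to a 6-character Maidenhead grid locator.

CO99ah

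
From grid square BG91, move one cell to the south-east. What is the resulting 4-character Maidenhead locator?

CG00

Longitude square 9; +1 → 10, wraps to 0, carry into field.
Longitude field B = 1; +1 → 2 = C.
Latitude square 1; −1 → 0.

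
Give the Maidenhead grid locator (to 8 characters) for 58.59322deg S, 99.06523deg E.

Shift to the Maidenhead origin (180°W, 90°S): lon 279.06523, lat 31.40678.
Field: lon ⌊279.06523/20⌋ = 13 → N; lat ⌊31.40678/10⌋ = 3 → D.
Square: lon ⌊19.06523/2⌋ = 9; lat ⌊1.40678/1⌋ = 1.
Subsquare: lon ⌊1.06523/0.0833333⌋ = 12 → m; lat ⌊0.40678/0.0416667⌋ = 9 → j.
Extended square: lon ⌊0.06523/0.00833333⌋ = 7; lat ⌊0.03178/0.00416667⌋ = 7.

ND91mj77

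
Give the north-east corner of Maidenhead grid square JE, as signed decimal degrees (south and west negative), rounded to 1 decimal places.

-40.0, 20.0

Field J=9, E=4: +9·20° lon, +4·10° lat → SW at lon 0°, lat -50°.
Cell spans 20° lon × 10° lat. NE corner is SW corner plus one full cell.
latitude -40.0, longitude 20.0.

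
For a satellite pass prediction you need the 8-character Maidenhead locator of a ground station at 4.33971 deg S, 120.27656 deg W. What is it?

CI95up68

Shift to the Maidenhead origin (180°W, 90°S): lon 59.72344, lat 85.66029.
Field: lon ⌊59.72344/20⌋ = 2 → C; lat ⌊85.66029/10⌋ = 8 → I.
Square: lon ⌊19.72344/2⌋ = 9; lat ⌊5.66029/1⌋ = 5.
Subsquare: lon ⌊1.72344/0.0833333⌋ = 20 → u; lat ⌊0.66029/0.0416667⌋ = 15 → p.
Extended square: lon ⌊0.05677/0.00833333⌋ = 6; lat ⌊0.03529/0.00416667⌋ = 8.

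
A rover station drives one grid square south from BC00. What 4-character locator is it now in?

BB09

Latitude square 0; −1 → -1, wraps to 9, carry into field.
Latitude field C = 2; −1 → 1 = B.
The longitude characters are unchanged.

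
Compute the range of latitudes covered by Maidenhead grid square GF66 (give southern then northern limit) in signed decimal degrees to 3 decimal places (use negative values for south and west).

Field G=6, F=5: +6·20° lon, +5·10° lat → SW at lon -60°, lat -40°.
Square 6, 6: +6·2° lon, +6·1° lat → SW at lon -48°, lat -34°.
Cell spans 2° lon × 1° lat.
south -34.000, north -33.000.

-34.000, -33.000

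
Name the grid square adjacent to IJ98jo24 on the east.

Longitude extended square 2; +1 → 3.
The latitude characters are unchanged.

IJ98jo34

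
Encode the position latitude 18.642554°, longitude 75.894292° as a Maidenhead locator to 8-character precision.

Add 180° to longitude and 90° to latitude: 255.89429, 108.64255.
Field (20°×10°, letters A–R): 255.89429/20 → 12 → M, 108.64255/10 → 10 → K; chars MK.
Square (2°×1°, digits 0–9): 15.89429/2 → 7, 8.64255/1 → 8; chars 78.
Subsquare (5′×2.5′, letters a–x): 1.89429/0.0833333 → 22 → w, 0.64255/0.0416667 → 15 → p; chars wp.
Extended square (30″×15″, digits 0–9): 0.06096/0.00833333 → 7, 0.01755/0.00416667 → 4; chars 74.

MK78wp74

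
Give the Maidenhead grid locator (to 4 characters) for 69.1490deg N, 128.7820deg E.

PP49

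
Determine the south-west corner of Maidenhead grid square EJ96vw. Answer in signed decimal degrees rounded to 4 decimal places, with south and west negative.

Field E=4, J=9: +4·20° lon, +9·10° lat → SW at lon -100°, lat 0°.
Square 9, 6: +9·2° lon, +6·1° lat → SW at lon -82°, lat 6°.
Subsquare v=21, w=22: +21·0.0833333° lon, +22·0.0416667° lat → SW at lon -80.25°, lat 6.91667°.
latitude 6.9167, longitude -80.2500.

6.9167, -80.2500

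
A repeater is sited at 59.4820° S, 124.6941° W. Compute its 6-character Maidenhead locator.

CD70pm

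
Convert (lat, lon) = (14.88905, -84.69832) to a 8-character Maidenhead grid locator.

EK74pv63

Add 180° to longitude and 90° to latitude: 95.30168, 104.88905.
Field (20°×10°, letters A–R): 95.30168/20 → 4 → E, 104.88905/10 → 10 → K; chars EK.
Square (2°×1°, digits 0–9): 15.30168/2 → 7, 4.88905/1 → 4; chars 74.
Subsquare (5′×2.5′, letters a–x): 1.30168/0.0833333 → 15 → p, 0.88905/0.0416667 → 21 → v; chars pv.
Extended square (30″×15″, digits 0–9): 0.05168/0.00833333 → 6, 0.01405/0.00416667 → 3; chars 63.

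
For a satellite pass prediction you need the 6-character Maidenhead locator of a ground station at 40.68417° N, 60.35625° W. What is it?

Add 180° to longitude and 90° to latitude: 119.6437, 130.6842.
Field: 119.6437/20 → 5 → F, 130.6842/10 → 13 → N; chars FN.
Square: 19.6437/2 → 9, 0.6842/1 → 0; chars 90.
Subsquare: 1.6437/0.0833333 → 19 → t, 0.6842/0.0416667 → 16 → q; chars tq.

FN90tq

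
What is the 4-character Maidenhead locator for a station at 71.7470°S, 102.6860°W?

DB88

Shift to the Maidenhead origin (180°W, 90°S): lon 77.31, lat 18.25.
Field (20°×10°, letters A–R): 77.31/20 → 3 → D, 18.25/10 → 1 → B; chars DB.
Square (2°×1°, digits 0–9): 17.31/2 → 8, 8.25/1 → 8; chars 88.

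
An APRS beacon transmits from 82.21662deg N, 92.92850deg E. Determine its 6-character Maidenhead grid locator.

NR62lf

Add 180° to longitude and 90° to latitude: 272.9285, 172.2166.
Field: 272.9285/20 → 13 → N, 172.2166/10 → 17 → R; chars NR.
Square: 12.9285/2 → 6, 2.2166/1 → 2; chars 62.
Subsquare: 0.9285/0.0833333 → 11 → l, 0.2166/0.0416667 → 5 → f; chars lf.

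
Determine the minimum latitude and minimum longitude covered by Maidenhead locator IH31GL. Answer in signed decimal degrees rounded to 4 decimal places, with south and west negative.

-18.5417, -13.5000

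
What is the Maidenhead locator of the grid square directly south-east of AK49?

Longitude square 4; +1 → 5.
Latitude square 9; −1 → 8.

AK58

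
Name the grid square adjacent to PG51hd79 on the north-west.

Longitude extended square 7; −1 → 6.
Latitude extended square 9; +1 → 10, wraps to 0, carry into subsquare.
Latitude subsquare d = 3; +1 → 4 = e.

PG51he60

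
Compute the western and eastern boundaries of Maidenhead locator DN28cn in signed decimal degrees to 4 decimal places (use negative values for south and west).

Field D=3, N=13: +3·20° lon, +13·10° lat → SW at lon -120°, lat 40°.
Square 2, 8: +2·2° lon, +8·1° lat → SW at lon -116°, lat 48°.
Subsquare c=2, n=13: +2·0.0833333° lon, +13·0.0416667° lat → SW at lon -115.833°, lat 48.5417°.
Cell spans 0.0833333° lon × 0.0416667° lat.
west -115.8333, east -115.7500.

-115.8333, -115.7500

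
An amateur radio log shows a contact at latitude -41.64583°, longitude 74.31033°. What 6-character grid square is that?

ME78di

Add 180° to longitude and 90° to latitude: 254.3103, 48.3542.
Field: lon ⌊254.3103/20⌋ = 12 → M; lat ⌊48.3542/10⌋ = 4 → E.
Square: lon ⌊14.3103/2⌋ = 7; lat ⌊8.3542/1⌋ = 8.
Subsquare: lon ⌊0.3103/0.0833333⌋ = 3 → d; lat ⌊0.3542/0.0416667⌋ = 8 → i.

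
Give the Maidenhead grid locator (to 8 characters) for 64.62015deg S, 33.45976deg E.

KC65rj51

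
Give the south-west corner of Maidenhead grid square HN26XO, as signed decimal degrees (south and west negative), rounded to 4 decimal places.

46.5833, -34.0833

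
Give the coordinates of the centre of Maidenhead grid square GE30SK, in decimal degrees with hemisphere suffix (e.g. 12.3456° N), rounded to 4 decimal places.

Field G=6, E=4: +6·20° lon, +4·10° lat → SW at lon -60°, lat -50°.
Square 3, 0: +3·2° lon, +0·1° lat → SW at lon -54°, lat -50°.
Subsquare s=18, k=10: +18·0.0833333° lon, +10·0.0416667° lat → SW at lon -52.5°, lat -49.5833°.
Cell spans 0.0833333° lon × 0.0416667° lat. Centre is SW corner plus half of each.
latitude 49.5625° S, longitude 52.4583° W.

49.5625° S, 52.4583° W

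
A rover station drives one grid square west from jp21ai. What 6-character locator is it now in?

Longitude subsquare a = 0; −1 → -1, wraps to 23 = x, carry into square.
Longitude square 2; −1 → 1.
The latitude characters are unchanged.

JP11xi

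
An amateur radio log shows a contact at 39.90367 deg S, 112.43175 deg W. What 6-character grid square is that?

DF30sc

Add 180° to longitude and 90° to latitude: 67.5683, 50.0963.
Field (20°×10°, letters A–R): 67.5683/20 → 3 → D, 50.0963/10 → 5 → F; chars DF.
Square (2°×1°, digits 0–9): 7.5683/2 → 3, 0.0963/1 → 0; chars 30.
Subsquare (5′×2.5′, letters a–x): 1.5683/0.0833333 → 18 → s, 0.0963/0.0416667 → 2 → c; chars sc.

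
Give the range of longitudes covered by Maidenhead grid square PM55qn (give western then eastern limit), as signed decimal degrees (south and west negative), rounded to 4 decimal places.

131.3333, 131.4167

Field P=15, M=12: +15·20° lon, +12·10° lat → SW at lon 120°, lat 30°.
Square 5, 5: +5·2° lon, +5·1° lat → SW at lon 130°, lat 35°.
Subsquare q=16, n=13: +16·0.0833333° lon, +13·0.0416667° lat → SW at lon 131.333°, lat 35.5417°.
Cell spans 0.0833333° lon × 0.0416667° lat.
west 131.3333, east 131.4167.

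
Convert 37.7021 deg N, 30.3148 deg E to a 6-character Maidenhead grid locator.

KM57dq

Add 180° to longitude and 90° to latitude: 210.3148, 127.7021.
Field: 210.3148/20 → 10 → K, 127.7021/10 → 12 → M; chars KM.
Square: 10.3148/2 → 5, 7.7021/1 → 7; chars 57.
Subsquare: 0.3148/0.0833333 → 3 → d, 0.7021/0.0416667 → 16 → q; chars dq.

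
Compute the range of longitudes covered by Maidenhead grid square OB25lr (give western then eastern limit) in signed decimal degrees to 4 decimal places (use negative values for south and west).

104.9167, 105.0000

Field O=14, B=1: +14·20° lon, +1·10° lat → SW at lon 100°, lat -80°.
Square 2, 5: +2·2° lon, +5·1° lat → SW at lon 104°, lat -75°.
Subsquare l=11, r=17: +11·0.0833333° lon, +17·0.0416667° lat → SW at lon 104.917°, lat -74.2917°.
Cell spans 0.0833333° lon × 0.0416667° lat.
west 104.9167, east 105.0000.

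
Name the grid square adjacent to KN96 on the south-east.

LN05

Longitude square 9; +1 → 10, wraps to 0, carry into field.
Longitude field K = 10; +1 → 11 = L.
Latitude square 6; −1 → 5.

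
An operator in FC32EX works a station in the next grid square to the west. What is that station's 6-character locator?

Longitude subsquare e = 4; −1 → 3 = d.
The latitude characters are unchanged.

FC32dx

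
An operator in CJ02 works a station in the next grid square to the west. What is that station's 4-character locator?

Longitude square 0; −1 → -1, wraps to 9, carry into field.
Longitude field C = 2; −1 → 1 = B.
The latitude characters are unchanged.

BJ92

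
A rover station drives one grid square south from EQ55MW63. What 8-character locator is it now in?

EQ55mw62

Latitude extended square 3; −1 → 2.
The longitude characters are unchanged.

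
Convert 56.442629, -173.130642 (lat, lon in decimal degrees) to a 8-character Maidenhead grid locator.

AO36kk46

Offset from 180°W / 90°S: lon 6.86936°, lat 146.44263°.
Field (20°×10°, letters A–R): lon ⌊6.86936/20⌋ = 0 → A; lat ⌊146.44263/10⌋ = 14 → O.
Square (2°×1°, digits 0–9): lon ⌊6.86936/2⌋ = 3; lat ⌊6.44263/1⌋ = 6.
Subsquare (5′×2.5′, letters a–x): lon ⌊0.86936/0.0833333⌋ = 10 → k; lat ⌊0.44263/0.0416667⌋ = 10 → k.
Extended square (30″×15″, digits 0–9): lon ⌊0.03602/0.00833333⌋ = 4; lat ⌊0.02596/0.00416667⌋ = 6.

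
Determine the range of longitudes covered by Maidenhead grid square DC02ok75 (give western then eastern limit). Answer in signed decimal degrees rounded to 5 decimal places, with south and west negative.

Field D=3, C=2: +3·20° lon, +2·10° lat → SW at lon -120°, lat -70°.
Square 0, 2: +0·2° lon, +2·1° lat → SW at lon -120°, lat -68°.
Subsquare o=14, k=10: +14·0.0833333° lon, +10·0.0416667° lat → SW at lon -118.833°, lat -67.5833°.
Extended square 7, 5: +7·0.00833333° lon, +5·0.00416667° lat → SW at lon -118.775°, lat -67.5625°.
Cell spans 0.00833333° lon × 0.00416667° lat.
west -118.77500, east -118.76667.

-118.77500, -118.76667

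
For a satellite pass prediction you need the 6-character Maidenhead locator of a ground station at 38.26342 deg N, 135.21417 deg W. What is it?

CM28jg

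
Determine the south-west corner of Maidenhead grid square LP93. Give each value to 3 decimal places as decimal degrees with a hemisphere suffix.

63.000° N, 58.000° E

Field L=11, P=15: +11·20° lon, +15·10° lat → SW at lon 40°, lat 60°.
Square 9, 3: +9·2° lon, +3·1° lat → SW at lon 58°, lat 63°.
latitude 63.000° N, longitude 58.000° E.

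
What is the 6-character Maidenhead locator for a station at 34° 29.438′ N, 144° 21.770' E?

QM24el

Shift to the Maidenhead origin (180°W, 90°S): lon 324.3628, lat 124.4906.
Field: 324.3628/20 → 16 → Q, 124.4906/10 → 12 → M; chars QM.
Square: 4.3628/2 → 2, 4.4906/1 → 4; chars 24.
Subsquare: 0.3628/0.0833333 → 4 → e, 0.4906/0.0416667 → 11 → l; chars el.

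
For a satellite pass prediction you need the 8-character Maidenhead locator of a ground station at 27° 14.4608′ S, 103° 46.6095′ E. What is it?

Shift to the Maidenhead origin (180°W, 90°S): lon 283.77683, lat 62.75899.
Field (20°×10°, letters A–R): lon ⌊283.77683/20⌋ = 14 → O; lat ⌊62.75899/10⌋ = 6 → G.
Square (2°×1°, digits 0–9): lon ⌊3.77683/2⌋ = 1; lat ⌊2.75899/1⌋ = 2.
Subsquare (5′×2.5′, letters a–x): lon ⌊1.77683/0.0833333⌋ = 21 → v; lat ⌊0.75899/0.0416667⌋ = 18 → s.
Extended square (30″×15″, digits 0–9): lon ⌊0.02683/0.00833333⌋ = 3; lat ⌊0.00899/0.00416667⌋ = 2.

OG12vs32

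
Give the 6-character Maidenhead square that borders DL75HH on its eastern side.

DL75ih

Longitude subsquare h = 7; +1 → 8 = i.
The latitude characters are unchanged.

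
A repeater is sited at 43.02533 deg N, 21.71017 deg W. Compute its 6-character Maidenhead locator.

HN93da

Add 180° to longitude and 90° to latitude: 158.2898, 133.0253.
Field: lon ⌊158.2898/20⌋ = 7 → H; lat ⌊133.0253/10⌋ = 13 → N.
Square: lon ⌊18.2898/2⌋ = 9; lat ⌊3.0253/1⌋ = 3.
Subsquare: lon ⌊0.2898/0.0833333⌋ = 3 → d; lat ⌊0.0253/0.0416667⌋ = 0 → a.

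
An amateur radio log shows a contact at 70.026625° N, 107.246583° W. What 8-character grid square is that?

Add 180° to longitude and 90° to latitude: 72.75342, 160.02662.
Field (20°×10°, letters A–R): 72.75342/20 → 3 → D, 160.02662/10 → 16 → Q; chars DQ.
Square (2°×1°, digits 0–9): 12.75342/2 → 6, 0.02662/1 → 0; chars 60.
Subsquare (5′×2.5′, letters a–x): 0.75342/0.0833333 → 9 → j, 0.02662/0.0416667 → 0 → a; chars ja.
Extended square (30″×15″, digits 0–9): 0.00342/0.00833333 → 0, 0.02662/0.00416667 → 6; chars 06.

DQ60ja06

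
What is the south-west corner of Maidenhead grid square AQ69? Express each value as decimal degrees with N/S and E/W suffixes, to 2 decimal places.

Field A=0, Q=16: +0·20° lon, +16·10° lat → SW at lon -180°, lat 70°.
Square 6, 9: +6·2° lon, +9·1° lat → SW at lon -168°, lat 79°.
latitude 79.00° N, longitude 168.00° W.

79.00° N, 168.00° W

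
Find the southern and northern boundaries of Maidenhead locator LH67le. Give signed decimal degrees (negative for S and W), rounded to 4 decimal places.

-12.8333, -12.7917

Field L=11, H=7: +11·20° lon, +7·10° lat → SW at lon 40°, lat -20°.
Square 6, 7: +6·2° lon, +7·1° lat → SW at lon 52°, lat -13°.
Subsquare l=11, e=4: +11·0.0833333° lon, +4·0.0416667° lat → SW at lon 52.9167°, lat -12.8333°.
Cell spans 0.0833333° lon × 0.0416667° lat.
south -12.8333, north -12.7917.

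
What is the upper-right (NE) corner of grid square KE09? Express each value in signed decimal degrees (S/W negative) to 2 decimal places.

-40.00, 22.00

Field K=10, E=4: +10·20° lon, +4·10° lat → SW at lon 20°, lat -50°.
Square 0, 9: +0·2° lon, +9·1° lat → SW at lon 20°, lat -41°.
Cell spans 2° lon × 1° lat. NE corner is SW corner plus one full cell.
latitude -40.00, longitude 22.00.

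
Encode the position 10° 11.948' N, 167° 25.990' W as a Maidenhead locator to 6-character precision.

Offset from 180°W / 90°S: lon 12.5668°, lat 100.1991°.
Field: lon ⌊12.5668/20⌋ = 0 → A; lat ⌊100.1991/10⌋ = 10 → K.
Square: lon ⌊12.5668/2⌋ = 6; lat ⌊0.1991/1⌋ = 0.
Subsquare: lon ⌊0.5668/0.0833333⌋ = 6 → g; lat ⌊0.1991/0.0416667⌋ = 4 → e.

AK60ge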